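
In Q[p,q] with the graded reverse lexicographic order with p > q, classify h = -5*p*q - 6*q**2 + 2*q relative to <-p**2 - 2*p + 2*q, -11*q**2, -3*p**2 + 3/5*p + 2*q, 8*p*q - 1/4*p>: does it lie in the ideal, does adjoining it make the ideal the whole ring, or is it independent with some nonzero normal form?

First compute the reduced Gröbner basis of I by Buchberger's algorithm.
f_1 = -p**2 - 2*p + 2*q, LT = p**2.
f_2 = -11*q**2, LT = q**2.
f_3 = -3*p**2 + 3/5*p + 2*q, LT = p**2.
f_4 = 8*p*q - 1/4*p, LT = p*q.

S(f_1,f_2): leading monomials are coprime, so the S-polynomial reduces to 0 (Buchberger's first criterion).
S(f_1,f_3): lcm = p**2. S = 11/5*p - 4/3*q.
  leading term p: no divisor's leading term divides it; move 11/5*p to the remainder.
  leading term q: no divisor's leading term divides it; move -4/3*q to the remainder.
  remainder 11/5*p - 4/3*q ≠ 0; add k_5 = 11/5*p - 4/3*q to the basis.

S(f_1,f_4): lcm = p**2*q. S = 1/32*p**2 + 2*p*q - 2*q**2.
  leading term p**2: subtract (-1/32)·f_1 from 1/32*p**2 + 2*p*q - 2*q**2 → 2*p*q - 2*q**2 - 1/16*p + 1/16*q
  leading term p*q: subtract (1/4)·f_4 from 2*p*q - 2*q**2 - 1/16*p + 1/16*q → -2*q**2 + 1/16*q
  leading term q**2: subtract (2/11)·f_2 from -2*q**2 + 1/16*q → 1/16*q
  leading term q: no divisor's leading term divides it; move 1/16*q to the remainder.
  remainder 1/16*q ≠ 0; add k_6 = 1/16*q to the basis.

S(f_2,f_3): leading monomials are coprime, so the S-polynomial reduces to 0 (Buchberger's first criterion).
S(f_2,f_4): lcm = p*q**2. S = 1/32*p*q.
  leading term p*q: subtract (1/256)·f_4 from 1/32*p*q → 1/1024*p
  leading term p: subtract (5/11264)·k_5 from 1/1024*p → 5/8448*q
  leading term q: subtract (5/528)·k_6 from 5/8448*q → 0
  remainder 0.

S(f_3,f_4): lcm = p**2*q. S = 1/32*p**2 - 1/5*p*q - 2/3*q**2.
  leading term p**2: subtract (-1/32)·f_1 from 1/32*p**2 - 1/5*p*q - 2/3*q**2 → -1/5*p*q - 2/3*q**2 - 1/16*p + 1/16*q
  leading term p*q: subtract (-1/40)·f_4 from -1/5*p*q - 2/3*q**2 - 1/16*p + 1/16*q → -2/3*q**2 - 11/160*p + 1/16*q
  leading term q**2: subtract (2/33)·f_2 from -2/3*q**2 - 11/160*p + 1/16*q → -11/160*p + 1/16*q
  leading term p: subtract (-1/32)·k_5 from -11/160*p + 1/16*q → 1/48*q
  leading term q: subtract (1/3)·k_6 from 1/48*q → 0
  remainder 0.

S(f_1,k_5): lcm = p**2. S = 20/33*p*q + 2*p - 2*q.
  leading term p*q: subtract (5/66)·f_4 from 20/33*p*q + 2*p - 2*q → 533/264*p - 2*q
  leading term p: subtract (2665/2904)·k_5 from 533/264*p - 2*q → -1691/2178*q
  leading term q: subtract (-13528/1089)·k_6 from -1691/2178*q → 0
  remainder 0.

S(f_2,k_5): leading monomials are coprime, so the S-polynomial reduces to 0 (Buchberger's first criterion).
S(f_3,k_5): lcm = p**2. S = 20/33*p*q - 1/5*p - 2/3*q.
  leading term p*q: subtract (5/66)·f_4 from 20/33*p*q - 1/5*p - 2/3*q → -239/1320*p - 2/3*q
  leading term p: subtract (-239/2904)·k_5 from -239/1320*p - 2/3*q → -1691/2178*q
  leading term q: subtract (-13528/1089)·k_6 from -1691/2178*q → 0
  remainder 0.

S(f_4,k_5): lcm = p*q. S = 20/33*q**2 - 1/32*p.
  leading term q**2: subtract (-20/363)·f_2 from 20/33*q**2 - 1/32*p → -1/32*p
  leading term p: subtract (-5/352)·k_5 from -1/32*p → -5/264*q
  leading term q: subtract (-10/33)·k_6 from -5/264*q → 0
  remainder 0.

S(f_1,k_6): leading monomials are coprime, so the S-polynomial reduces to 0 (Buchberger's first criterion).
S(f_2,k_6): lcm = q**2. S = 0.
  remainder 0.

S(f_3,k_6): leading monomials are coprime, so the S-polynomial reduces to 0 (Buchberger's first criterion).
S(f_4,k_6): lcm = p*q. S = -1/32*p.
  leading term p: subtract (-5/352)·k_5 from -1/32*p → -5/264*q
  leading term q: subtract (-10/33)·k_6 from -5/264*q → 0
  remainder 0.

S(k_5,k_6): leading monomials are coprime, so the S-polynomial reduces to 0 (Buchberger's first criterion).
Every S-polynomial of the final basis reduces to 0, so we have a Gröbner basis.
Inter-reduce: drop elements whose leading term is divisible by another's, tail-reduce, and make monic.
Reduced Gröbner basis: {p, q}.
Label its elements g_1 = p, g_2 = q.

Reduce h = -5*p*q - 6*q**2 + 2*q modulo G:
  leading term p*q: subtract (-5*q)·g_1 from -5*p*q - 6*q**2 + 2*q → -6*q**2 + 2*q
  leading term q**2: subtract (-6*q)·g_2 from -6*q**2 + 2*q → 2*q
  leading term q: subtract (2)·g_2 from 2*q → 0
  normal form = 0.
Since the normal form is 0, h ∈ I.

Ideal membership is decidable via reduction modulo a Gröbner basis.

-5*p*q - 6*q**2 + 2*q lies in I (it reduces to 0).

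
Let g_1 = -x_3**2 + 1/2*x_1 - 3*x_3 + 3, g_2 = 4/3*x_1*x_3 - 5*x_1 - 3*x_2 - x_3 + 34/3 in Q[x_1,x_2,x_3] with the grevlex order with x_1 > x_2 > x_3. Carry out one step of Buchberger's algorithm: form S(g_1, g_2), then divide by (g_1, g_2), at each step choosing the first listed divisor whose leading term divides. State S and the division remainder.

lcm(LM(g_1), LM(g_2)) = x_1*x_3**2.
S = (lcm/LT(g_1))·g_1 − (lcm/LT(g_2))·g_2 = -1/2*x_1**2 + 27/4*x_1*x_3 + 9/4*x_2*x_3 + 3/4*x_3**2 - 3*x_1 - 17/2*x_3.
Reduce S modulo (g_1, g_2) in that order:
  leading term x_1**2: no divisor's leading term divides it; move -1/2*x_1**2 to the remainder.
  leading term x_1*x_3: subtract (81/16)·g_2 from 27/4*x_1*x_3 + 9/4*x_2*x_3 + 3/4*x_3**2 - 3*x_1 - 17/2*x_3 → 9/4*x_2*x_3 + 3/4*x_3**2 + 357/16*x_1 + 243/16*x_2 - 55/16*x_3 - 459/8
  leading term x_2*x_3: no divisor's leading term divides it; move 9/4*x_2*x_3 to the remainder.
  leading term x_3**2: subtract (-3/4)·g_1 from 3/4*x_3**2 + 357/16*x_1 + 243/16*x_2 - 55/16*x_3 - 459/8 → 363/16*x_1 + 243/16*x_2 - 91/16*x_3 - 441/8
  leading term x_1: no divisor's leading term divides it; move 363/16*x_1 to the remainder.
  leading term x_2: no divisor's leading term divides it; move 243/16*x_2 to the remainder.
  leading term x_3: no divisor's leading term divides it; move -91/16*x_3 to the remainder.
  leading term 1: no divisor's leading term divides it; move -441/8 to the remainder.
The remainder -1/2*x_1**2 + 9/4*x_2*x_3 + 363/16*x_1 + 243/16*x_2 - 91/16*x_3 - 441/8 is nonzero, so it would be added as the next basis element.

S(g_1, g_2) = -1/2*x_1**2 + 27/4*x_1*x_3 + 9/4*x_2*x_3 + 3/4*x_3**2 - 3*x_1 - 17/2*x_3; remainder on division = -1/2*x_1**2 + 9/4*x_2*x_3 + 363/16*x_1 + 243/16*x_2 - 91/16*x_3 - 441/8.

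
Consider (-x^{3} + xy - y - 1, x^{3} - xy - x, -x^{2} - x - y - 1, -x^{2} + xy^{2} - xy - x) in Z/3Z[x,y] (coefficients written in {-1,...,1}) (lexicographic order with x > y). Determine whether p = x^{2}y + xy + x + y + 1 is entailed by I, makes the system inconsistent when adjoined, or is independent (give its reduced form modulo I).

First compute the reduced Gröbner basis of I by Buchberger's algorithm.
f_1 = -x^{3} + xy - y - 1, LT = x^{3}.
f_2 = x^{3} - xy - x, LT = x^{3}.
f_3 = -x^{2} - x - y - 1, LT = x^{2}.
f_4 = -x^{2} + xy^{2} - xy - x, LT = x^{2}.

S(f_1,f_2): lcm = x^{3}. S = x + y + 1.
  leading term x: no divisor's leading term divides it; move x to the remainder.
  leading term y: no divisor's leading term divides it; move y to the remainder.
  leading term 1: no divisor's leading term divides it; move 1 to the remainder.
  remainder x + y + 1 ≠ 0; add h_5 = x + y + 1 to the basis.

S(f_1,f_3): lcm = x^{3}. S = -x^{2} + xy - x + y + 1.
  leading term x^{2}: subtract (1)·f_3 from -x^{2} + xy - x + y + 1 → xy - y - 1
  leading term xy: subtract (y)·h_5 from xy - y - 1 → -y^{2} + y - 1
  leading term y^{2}: no divisor's leading term divides it; move -y^{2} to the remainder.
  leading term y: no divisor's leading term divides it; move y to the remainder.
  leading term 1: no divisor's leading term divides it; move -1 to the remainder.
  remainder -y^{2} + y - 1 ≠ 0; add h_6 = -y^{2} + y - 1 to the basis.

S(f_3,f_4): lcm = x^{2}. S = xy^{2} - xy + y + 1.
  leading term xy^{2}: subtract (y^{2})·h_5 from xy^{2} - xy + y + 1 → -xy - y^{3} - y^{2} + y + 1
  leading term xy: subtract (-y)·h_5 from -xy - y^{3} - y^{2} + y + 1 → -y^{3} - y + 1
  leading term y^{3}: subtract (y)·h_6 from -y^{3} - y + 1 → -y^{2} + 1
  leading term y^{2}: subtract (1)·h_6 from -y^{2} + 1 → -y - 1
  leading term y: no divisor's leading term divides it; move -y to the remainder.
  leading term 1: no divisor's leading term divides it; move -1 to the remainder.
  remainder -y - 1 ≠ 0; add h_7 = -y - 1 to the basis.

The other S-polynomials (S(f_1,f_4), S(f_2,f_3), S(f_2,f_4), S(f_1,h_5), S(f_2,h_5), S(f_3,h_5), S(f_4,h_5), S(f_1,h_6), S(f_2,h_6), S(f_3,h_6), S(f_4,h_6), S(h_5,h_6), S(f_1,h_7), S(f_2,h_7), S(f_3,h_7), S(f_4,h_7), S(h_5,h_7), S(h_6,h_7)) all reduce to 0 modulo the current basis, so we have a Gröbner basis.
Inter-reduce: drop elements whose leading term is divisible by another's, tail-reduce, and make monic.
Reduced Gröbner basis: {x, y + 1}.
Label its elements g_1 = x, g_2 = y + 1.

Reduce p = x^{2}y + xy + x + y + 1 modulo G:
  leading term x^{2}y: subtract (xy)·g_1 from x^{2}y + xy + x + y + 1 → xy + x + y + 1
  leading term xy: subtract (y)·g_1 from xy + x + y + 1 → x + y + 1
  leading term x: subtract (1)·g_1 from x + y + 1 → y + 1
  leading term y: subtract (1)·g_2 from y + 1 → 0
  normal form = 0.
Since the normal form is 0, p ∈ I.

x^{2}y + xy + x + y + 1 lies in I (it reduces to 0).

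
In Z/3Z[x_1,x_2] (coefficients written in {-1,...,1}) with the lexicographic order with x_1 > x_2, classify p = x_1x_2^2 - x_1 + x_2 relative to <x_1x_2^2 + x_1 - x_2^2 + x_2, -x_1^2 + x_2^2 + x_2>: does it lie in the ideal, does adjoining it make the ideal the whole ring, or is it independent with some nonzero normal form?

First compute the reduced Gröbner basis of I by Buchberger's algorithm.
f_1 = x_1x_2^2 + x_1 - x_2^2 + x_2, LT = x_1x_2^2.
f_2 = -x_1^2 + x_2^2 + x_2, LT = x_1^2.

S(f_1,f_2): lcm = x_1^2x_2^2. S = x_1^2 - x_1x_2^2 + x_1x_2 + x_2^4 + x_2^3.
  reduce S modulo (f_1, f_2):
  remainder x_1x_2 + x_1 + x_2^4 + x_2^3 - x_2 ≠ 0; add h_3 = x_1x_2 + x_1 + x_2^4 + x_2^3 - x_2 to the basis.

S(f_1,h_3): lcm = x_1x_2^2. S = -x_1x_2 + x_1 - x_2^5 - x_2^4 + x_2.
  reduce S modulo (f_1, f_2, h_3):
  remainder -x_1 - x_2^5 + x_2^3 ≠ 0; add h_4 = -x_1 - x_2^5 + x_2^3 to the basis.

S(f_1,h_4): lcm = x_1x_2^2. S = x_1 - x_2^7 + x_2^5 - x_2^2 + x_2.
  reduce S modulo (f_1, f_2, h_3, h_4):
  remainder -x_2^7 + x_2^3 - x_2^2 + x_2 ≠ 0; add h_5 = -x_2^7 + x_2^3 - x_2^2 + x_2 to the basis.

S(h_3,h_4): lcm = x_1x_2. S = x_1 - x_2^6 - x_2^4 + x_2^3 - x_2.
  reduce S modulo (f_1, f_2, h_3, h_4, h_5):
  remainder -x_2^6 - x_2^5 - x_2^4 - x_2^3 - x_2 ≠ 0; add h_6 = -x_2^6 - x_2^5 - x_2^4 - x_2^3 - x_2 to the basis.

The other S-polynomials (S(f_2,h_3), S(f_2,h_4), S(f_1,h_5), S(f_2,h_5), S(h_3,h_5), S(h_4,h_5), S(f_1,h_6), S(f_2,h_6), S(h_3,h_6), S(h_4,h_6), S(h_5,h_6)) all reduce to 0 modulo the current basis, so we have a Gröbner basis.
Inter-reduce: drop elements whose leading term is divisible by another's, tail-reduce, and make monic.
Reduced Gröbner basis: {x_1 + x_2^5 - x_2^3, x_2^6 + x_2^5 + x_2^4 + x_2^3 + x_2}.
Label its elements g_1 = x_1 + x_2^5 - x_2^3, g_2 = x_2^6 + x_2^5 + x_2^4 + x_2^3 + x_2.

Reduce p = x_1x_2^2 - x_1 + x_2 modulo G:
  leading term x_1x_2^2: subtract (x_2^2)·g_1 from x_1x_2^2 - x_1 + x_2 → -x_1 - x_2^7 + x_2^5 + x_2
  leading term x_1: subtract (-1)·g_1 from -x_1 - x_2^7 + x_2^5 + x_2 → -x_2^7 - x_2^5 - x_2^3 + x_2
  leading term x_2^7: subtract (-x_2)·g_2 from -x_2^7 - x_2^5 - x_2^3 + x_2 → x_2^6 + x_2^4 - x_2^3 + x_2^2 + x_2
  leading term x_2^6: subtract (1)·g_2 from x_2^6 + x_2^4 - x_2^3 + x_2^2 + x_2 → -x_2^5 + x_2^3 + x_2^2
  leading term x_2^5: no divisor's leading term divides it; move -x_2^5 to the remainder.
  leading term x_2^3: no divisor's leading term divides it; move x_2^3 to the remainder.
  leading term x_2^2: no divisor's leading term divides it; move x_2^2 to the remainder.
  normal form = -x_2^5 + x_2^3 + x_2^2.
The normal form is nonzero, so p ∉ I. Since p minus its normal form lies in I, I + (p) = I + (r) where r = -x_2^5 + x_2^3 + x_2^2; decide whether this ideal is the whole ring.
Run Buchberger on G together with r (pairs among the g_i already reduce to 0 since G is a Gröbner basis):
g_1 = x_1 + x_2^5 - x_2^3, LT = x_1.
g_2 = x_2^6 + x_2^5 + x_2^4 + x_2^3 + x_2, LT = x_2^6.
r = -x_2^5 + x_2^3 + x_2^2, LT = x_2^5.

S(g_2,r): lcm = x_2^6. S = x_2^5 - x_2^4 - x_2^3 + x_2.
  reduce S modulo (g_1, g_2, r):
  remainder -x_2^4 + x_2^2 + x_2 ≠ 0; add m_4 = -x_2^4 + x_2^2 + x_2 to the basis.

The other S-polynomials (S(g_1,g_2), S(g_1,r), S(g_1,m_4), S(g_2,m_4), S(r,m_4)) all reduce to 0 modulo the current basis, so we have a Gröbner basis.
Inter-reduce: drop elements whose leading term is divisible by another's, tail-reduce, and make monic.
Reduced Gröbner basis: {x_1 + x_2^2, x_2^4 - x_2^2 - x_2}.
The reduced Gröbner basis of I + (p) is {x_1 + x_2^2, x_2^4 - x_2^2 - x_2} ≠ {1}, a proper ideal, so the enlarged system stays consistent: p is independent of I, with normal form -x_2^5 + x_2^3 + x_2^2.

x_1x_2^2 - x_1 + x_2 is independent of I; its normal form modulo I is -x_2^5 + x_2^3 + x_2^2.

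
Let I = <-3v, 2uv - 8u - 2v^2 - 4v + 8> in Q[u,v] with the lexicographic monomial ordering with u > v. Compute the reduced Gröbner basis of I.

G = {u - 1, v}

f_1 = -3v, LT = v.
f_2 = 2uv - 8u - 2v^2 - 4v + 8, LT = uv.

S(f_1,f_2): lcm = uv. S = 4u + v^2 + 2v - 4.
  leading term u: no divisor's leading term divides it; move 4u to the remainder.
  leading term v^2: subtract (-1/3v)·f_1 from v^2 + 2v - 4 → 2v - 4
  leading term v: subtract (-2/3)·f_1 from 2v - 4 → -4
  leading term 1: no divisor's leading term divides it; move -4 to the remainder.
  remainder 4u - 4 ≠ 0; add g_3 = 4u - 4 to the basis.

S(f_1,g_3): leading monomials are coprime, so the S-polynomial reduces to 0 (Buchberger's first criterion).
S(f_2,g_3): lcm = uv. S = -4u - v^2 - v + 4.
  leading term u: subtract (-1)·g_3 from -4u - v^2 - v + 4 → -v^2 - v
  leading term v^2: subtract (1/3v)·f_1 from -v^2 - v → -v
  leading term v: subtract (1/3)·f_1 from -v → 0
  remainder 0.

Every S-polynomial of the final basis reduces to 0, so we have a Gröbner basis.
Inter-reduce: drop elements whose leading term is divisible by another's, tail-reduce, and make monic.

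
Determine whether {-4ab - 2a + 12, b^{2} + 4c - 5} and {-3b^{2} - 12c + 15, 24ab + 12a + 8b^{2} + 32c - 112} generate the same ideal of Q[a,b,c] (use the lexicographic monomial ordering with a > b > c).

Yes, the ideals are equal.

Two ideals are equal iff their reduced Gröbner bases coincide (the reduced basis is unique for a fixed ordering).
Buchberger on the first generating set:
f_1 = -4ab - 2a + 12, LT = ab.
f_2 = b^{2} + 4c - 5, LT = b^{2}.

S(f_1,f_2): lcm = ab^{2}. S = \tfrac{1}{2}ab - 4ac + 5a - 3b.
  leading term ab: subtract (-\tfrac{1}{8})·f_1 from \tfrac{1}{2}ab - 4ac + 5a - 3b → -4ac + \tfrac{19}{4}a - 3b + \tfrac{3}{2}
  leading term ac: no divisor's leading term divides it; move -4ac to the remainder.
  leading term a: no divisor's leading term divides it; move \tfrac{19}{4}a to the remainder.
  leading term b: no divisor's leading term divides it; move -3b to the remainder.
  leading term 1: no divisor's leading term divides it; move \tfrac{3}{2} to the remainder.
  remainder -4ac + \tfrac{19}{4}a - 3b + \tfrac{3}{2} ≠ 0; add g_3 = -4ac + \tfrac{19}{4}a - 3b + \tfrac{3}{2} to the basis.

S(f_1,g_3): lcm = abc. S = \tfrac{19}{16}ab + \tfrac{1}{2}ac - \tfrac{3}{4}b^{2} + \tfrac{3}{8}b - 3c.
  leading term ab: subtract (-\tfrac{19}{64})·f_1 from \tfrac{19}{16}ab + \tfrac{1}{2}ac - \tfrac{3}{4}b^{2} + \tfrac{3}{8}b - 3c → \tfrac{1}{2}ac - \tfrac{19}{32}a - \tfrac{3}{4}b^{2} + \tfrac{3}{8}b - 3c + \tfrac{57}{16}
  leading term ac: subtract (-\tfrac{1}{8})·g_3 from \tfrac{1}{2}ac - \tfrac{19}{32}a - \tfrac{3}{4}b^{2} + \tfrac{3}{8}b - 3c + \tfrac{57}{16} → -\tfrac{3}{4}b^{2} - 3c + \tfrac{15}{4}
  leading term b^{2}: subtract (-\tfrac{3}{4})·f_2 from -\tfrac{3}{4}b^{2} - 3c + \tfrac{15}{4} → 0
  remainder 0.

S(f_2,g_3): leading monomials are coprime, so the S-polynomial reduces to 0 (Buchberger's first criterion).
Every S-polynomial of the final basis reduces to 0, so we have a Gröbner basis.
Inter-reduce: drop elements whose leading term is divisible by another's, tail-reduce, and make monic.
Reduced Gröbner basis: {ab + \tfrac{1}{2}a - 3, ac - \tfrac{19}{16}a + \tfrac{3}{4}b - \tfrac{3}{8}, b^{2} + 4c - 5}.

Buchberger on the second generating set:
h_1 = -3b^{2} - 12c + 15, LT = b^{2}.
h_2 = 24ab + 12a + 8b^{2} + 32c - 112, LT = ab.

S(h_1,h_2): lcm = ab^{2}. S = -\tfrac{1}{2}ab + 4ac - 5a - \tfrac{1}{3}b^{3} - \tfrac{4}{3}bc + \tfrac{14}{3}b.
  leading term ab: subtract (-\tfrac{1}{48})·h_2 from -\tfrac{1}{2}ab + 4ac - 5a - \tfrac{1}{3}b^{3} - \tfrac{4}{3}bc + \tfrac{14}{3}b → 4ac - \tfrac{19}{4}a - \tfrac{1}{3}b^{3} + \tfrac{1}{6}b^{2} - \tfrac{4}{3}bc + \tfrac{14}{3}b + \tfrac{2}{3}c - \tfrac{7}{3}
  leading term ac: no divisor's leading term divides it; move 4ac to the remainder.
  leading term a: no divisor's leading term divides it; move -\tfrac{19}{4}a to the remainder.
  leading term b^{3}: subtract (\tfrac{1}{9}b)·h_1 from -\tfrac{1}{3}b^{3} + \tfrac{1}{6}b^{2} - \tfrac{4}{3}bc + \tfrac{14}{3}b + \tfrac{2}{3}c - \tfrac{7}{3} → \tfrac{1}{6}b^{2} + 3b + \tfrac{2}{3}c - \tfrac{7}{3}
  leading term b^{2}: subtract (-\tfrac{1}{18})·h_1 from \tfrac{1}{6}b^{2} + 3b + \tfrac{2}{3}c - \tfrac{7}{3} → 3b - \tfrac{3}{2}
  leading term b: no divisor's leading term divides it; move 3b to the remainder.
  leading term 1: no divisor's leading term divides it; move -\tfrac{3}{2} to the remainder.
  remainder 4ac - \tfrac{19}{4}a + 3b - \tfrac{3}{2} ≠ 0; add k_3 = 4ac - \tfrac{19}{4}a + 3b - \tfrac{3}{2} to the basis.

S(h_1,k_3): leading monomials are coprime, so the S-polynomial reduces to 0 (Buchberger's first criterion).
S(h_2,k_3): lcm = abc. S = \tfrac{19}{16}ab + \tfrac{1}{2}ac + \tfrac{1}{3}b^{2}c - \tfrac{3}{4}b^{2} + \tfrac{3}{8}b + \tfrac{4}{3}c^{2} - \tfrac{14}{3}c.
  leading term ab: subtract (\tfrac{19}{384})·h_2 from \tfrac{19}{16}ab + \tfrac{1}{2}ac + \tfrac{1}{3}b^{2}c - \tfrac{3}{4}b^{2} + \tfrac{3}{8}b + \tfrac{4}{3}c^{2} - \tfrac{14}{3}c → \tfrac{1}{2}ac - \tfrac{19}{32}a + \tfrac{1}{3}b^{2}c - \tfrac{55}{48}b^{2} + \tfrac{3}{8}b + \tfrac{4}{3}c^{2} - \tfrac{25}{4}c + \tfrac{133}{24}
  leading term ac: subtract (\tfrac{1}{8})·k_3 from \tfrac{1}{2}ac - \tfrac{19}{32}a + \tfrac{1}{3}b^{2}c - \tfrac{55}{48}b^{2} + \tfrac{3}{8}b + \tfrac{4}{3}c^{2} - \tfrac{25}{4}c + \tfrac{133}{24} → \tfrac{1}{3}b^{2}c - \tfrac{55}{48}b^{2} + \tfrac{4}{3}c^{2} - \tfrac{25}{4}c + \tfrac{275}{48}
  leading term b^{2}c: subtract (-\tfrac{1}{9}c)·h_1 from \tfrac{1}{3}b^{2}c - \tfrac{55}{48}b^{2} + \tfrac{4}{3}c^{2} - \tfrac{25}{4}c + \tfrac{275}{48} → -\tfrac{55}{48}b^{2} - \tfrac{55}{12}c + \tfrac{275}{48}
  leading term b^{2}: subtract (\tfrac{55}{144})·h_1 from -\tfrac{55}{48}b^{2} - \tfrac{55}{12}c + \tfrac{275}{48} → 0
  remainder 0.

Every S-polynomial of the final basis reduces to 0, so we have a Gröbner basis.
Inter-reduce: drop elements whose leading term is divisible by another's, tail-reduce, and make monic.
Reduced Gröbner basis: {ab + \tfrac{1}{2}a - 3, ac - \tfrac{19}{16}a + \tfrac{3}{4}b - \tfrac{3}{8}, b^{2} + 4c - 5}.

These coincide, so the ideals are equal.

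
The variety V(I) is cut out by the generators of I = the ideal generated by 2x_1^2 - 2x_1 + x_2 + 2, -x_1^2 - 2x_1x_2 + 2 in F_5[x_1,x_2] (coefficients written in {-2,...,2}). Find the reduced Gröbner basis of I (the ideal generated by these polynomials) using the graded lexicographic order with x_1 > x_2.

G = {x_1^2 - x_1 - 2x_2 + 1, x_1x_2 - 2x_1 + x_2 + 1, x_2^2 - x_1 - x_2}

f_1 = 2x_1^2 - 2x_1 + x_2 + 2, LT = x_1^2.
f_2 = -x_1^2 - 2x_1x_2 + 2, LT = x_1^2.

S(f_1,f_2): lcm = x_1^2. S = -2x_1x_2 - x_1 - 2x_2 - 2.
  reduce S modulo (f_1, f_2):
  remainder -2x_1x_2 - x_1 - 2x_2 - 2 ≠ 0; add g_3 = -2x_1x_2 - x_1 - 2x_2 - 2 to the basis.

S(f_1,g_3): lcm = x_1^2x_2. S = 2x_1^2 - 2x_1x_2 - 2x_2^2 - x_1 + x_2.
  reduce S modulo (f_1, f_2, g_3):
  remainder -2x_2^2 + 2x_1 + 2x_2 ≠ 0; add g_4 = -2x_2^2 + 2x_1 + 2x_2 to the basis.

The other S-polynomials (S(f_2,g_3), S(f_1,g_4), S(f_2,g_4), S(g_3,g_4)) all reduce to 0 modulo the current basis, so we have a Gröbner basis.
Inter-reduce: drop elements whose leading term is divisible by another's, tail-reduce, and make monic.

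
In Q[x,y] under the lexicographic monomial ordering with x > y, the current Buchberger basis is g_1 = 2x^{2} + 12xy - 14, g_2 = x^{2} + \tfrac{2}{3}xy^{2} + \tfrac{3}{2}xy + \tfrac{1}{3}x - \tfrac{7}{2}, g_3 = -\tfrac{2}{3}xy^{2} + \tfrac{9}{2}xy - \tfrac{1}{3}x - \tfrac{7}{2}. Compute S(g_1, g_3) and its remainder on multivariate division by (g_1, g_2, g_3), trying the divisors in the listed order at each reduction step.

S(g_1, g_3) = \tfrac{27}{4}x^{2}y - \tfrac{1}{2}x^{2} + 6xy^{3} - \tfrac{21}{4}x - 7y^{2}; remainder on division = -\tfrac{21}{4}x - 7y^{2} + \tfrac{63}{4}y - \tfrac{7}{2}.

lcm(LM(g_1), LM(g_3)) = x^{2}y^{2}.
S = (lcm/LT(g_1))·g_1 − (lcm/LT(g_3))·g_3 = \tfrac{27}{4}x^{2}y - \tfrac{1}{2}x^{2} + 6xy^{3} - \tfrac{21}{4}x - 7y^{2}.
Reduce S modulo (g_1, g_2, g_3) in that order:
  leading term x^{2}y: subtract (\tfrac{27}{8}y)·g_1 from \tfrac{27}{4}x^{2}y - \tfrac{1}{2}x^{2} + 6xy^{3} - \tfrac{21}{4}x - 7y^{2} → -\tfrac{1}{2}x^{2} + 6xy^{3} - \tfrac{81}{2}xy^{2} - \tfrac{21}{4}x - 7y^{2} + \tfrac{189}{4}y
  leading term x^{2}: subtract (-\tfrac{1}{4})·g_1 from -\tfrac{1}{2}x^{2} + 6xy^{3} - \tfrac{81}{2}xy^{2} - \tfrac{21}{4}x - 7y^{2} + \tfrac{189}{4}y → 6xy^{3} - \tfrac{81}{2}xy^{2} + 3xy - \tfrac{21}{4}x - 7y^{2} + \tfrac{189}{4}y - \tfrac{7}{2}
  leading term xy^{3}: subtract (-9y)·g_3 from 6xy^{3} - \tfrac{81}{2}xy^{2} + 3xy - \tfrac{21}{4}x - 7y^{2} + \tfrac{189}{4}y - \tfrac{7}{2} → -\tfrac{21}{4}x - 7y^{2} + \tfrac{63}{4}y - \tfrac{7}{2}
  leading term x: no divisor's leading term divides it; move -\tfrac{21}{4}x to the remainder.
  leading term y^{2}: no divisor's leading term divides it; move -7y^{2} to the remainder.
  leading term y: no divisor's leading term divides it; move \tfrac{63}{4}y to the remainder.
  leading term 1: no divisor's leading term divides it; move -\tfrac{7}{2} to the remainder.
The remainder -\tfrac{21}{4}x - 7y^{2} + \tfrac{63}{4}y - \tfrac{7}{2} is nonzero, so it would be added as the next basis element.
This is the inner loop of Buchberger's algorithm — each nonzero remainder becomes a new basis element.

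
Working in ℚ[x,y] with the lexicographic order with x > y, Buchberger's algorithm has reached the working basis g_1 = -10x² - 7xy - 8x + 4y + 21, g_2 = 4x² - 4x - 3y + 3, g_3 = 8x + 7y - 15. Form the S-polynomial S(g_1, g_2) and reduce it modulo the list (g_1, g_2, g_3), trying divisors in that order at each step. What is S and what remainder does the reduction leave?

lcm(LM(g_1), LM(g_2)) = x².
S = (lcm/LT(g_1))·g_1 − (lcm/LT(g_2))·g_2 = 7/10xy + 9/5x + 7/20y - 57/20.
Reduce S modulo (g_1, g_2, g_3) in that order:
  leading term xy: subtract (7/80y)·g_3 from 7/10xy + 9/5x + 7/20y - 57/20 → 9/5x - 49/80y² + 133/80y - 57/20
  leading term x: subtract (9/40)·g_3 from 9/5x - 49/80y² + 133/80y - 57/20 → -49/80y² + 7/80y + 21/40
  leading term y²: no divisor's leading term divides it; move -49/80y² to the remainder.
  leading term y: no divisor's leading term divides it; move 7/80y to the remainder.
  leading term 1: no divisor's leading term divides it; move 21/40 to the remainder.
The remainder -49/80y² + 7/80y + 21/40 is nonzero, so it would be added as the next basis element.

S(g_1, g_2) = 7/10xy + 9/5x + 7/20y - 57/20; remainder on division = -49/80y² + 7/80y + 21/40.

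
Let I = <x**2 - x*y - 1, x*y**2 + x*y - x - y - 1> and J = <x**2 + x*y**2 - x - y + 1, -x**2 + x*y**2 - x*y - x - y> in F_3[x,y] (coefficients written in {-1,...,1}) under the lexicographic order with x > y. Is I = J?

Since reduced Gröbner bases are canonical representatives of ideals under a given ordering, it suffices to compute and compare them.
Buchberger on the first generating set:
f_1 = x**2 - x*y - 1, LT = x**2.
f_2 = x*y**2 + x*y - x - y - 1, LT = x*y**2.

S(f_1,f_2): lcm = x**2*y**2. S = -x**2*y + x**2 - x*y**3 + x*y + x - y**2.
  leading term x**2*y: subtract (-y)·f_1 from -x**2*y + x**2 - x*y**3 + x*y + x - y**2 → x**2 - x*y**3 - x*y**2 + x*y + x - y**2 - y
  leading term x**2: subtract (1)·f_1 from x**2 - x*y**3 - x*y**2 + x*y + x - y**2 - y → -x*y**3 - x*y**2 - x*y + x - y**2 - y + 1
  leading term x*y**3: subtract (-y)·f_2 from -x*y**3 - x*y**2 - x*y + x - y**2 - y + 1 → x*y + x + y**2 + y + 1
  leading term x*y: no divisor's leading term divides it; move x*y to the remainder.
  leading term x: no divisor's leading term divides it; move x to the remainder.
  leading term y**2: no divisor's leading term divides it; move y**2 to the remainder.
  leading term y: no divisor's leading term divides it; move y to the remainder.
  leading term 1: no divisor's leading term divides it; move 1 to the remainder.
  remainder x*y + x + y**2 + y + 1 ≠ 0; add g_3 = x*y + x + y**2 + y + 1 to the basis.

S(f_2,g_3): lcm = x*y**2. S = -x - y**3 - y**2 + y - 1.
  leading term x: no divisor's leading term divides it; move -x to the remainder.
  leading term y**3: no divisor's leading term divides it; move -y**3 to the remainder.
  leading term y**2: no divisor's leading term divides it; move -y**2 to the remainder.
  leading term y: no divisor's leading term divides it; move y to the remainder.
  leading term 1: no divisor's leading term divides it; move -1 to the remainder.
  remainder -x - y**3 - y**2 + y - 1 ≠ 0; add g_4 = -x - y**3 - y**2 + y - 1 to the basis.

S(f_2,g_4): lcm = x*y**2. S = x*y - x - y**5 - y**4 + y**3 - y**2 - y - 1.
  leading term x*y: subtract (1)·g_3 from x*y - x - y**5 - y**4 + y**3 - y**2 - y - 1 → x - y**5 - y**4 + y**3 + y**2 + y + 1
  leading term x: subtract (-1)·g_4 from x - y**5 - y**4 + y**3 + y**2 + y + 1 → -y**5 - y**4 - y
  leading term y**5: no divisor's leading term divides it; move -y**5 to the remainder.
  leading term y**4: no divisor's leading term divides it; move -y**4 to the remainder.
  leading term y: no divisor's leading term divides it; move -y to the remainder.
  remainder -y**5 - y**4 - y ≠ 0; add g_5 = -y**5 - y**4 - y to the basis.

S(g_3,g_4): lcm = x*y. S = x - y**4 - y**3 - y**2 + 1.
  leading term x: subtract (-1)·g_4 from x - y**4 - y**3 - y**2 + 1 → -y**4 + y**3 + y**2 + y
  leading term y**4: no divisor's leading term divides it; move -y**4 to the remainder.
  leading term y**3: no divisor's leading term divides it; move y**3 to the remainder.
  leading term y**2: no divisor's leading term divides it; move y**2 to the remainder.
  leading term y: no divisor's leading term divides it; move y to the remainder.
  remainder -y**4 + y**3 + y**2 + y ≠ 0; add g_6 = -y**4 + y**3 + y**2 + y to the basis.

The other S-polynomials (S(f_1,g_3), S(f_1,g_4), S(f_1,g_5), S(f_2,g_5), S(g_3,g_5), S(g_4,g_5), S(f_1,g_6), S(f_2,g_6), S(g_3,g_6), S(g_4,g_6), S(g_5,g_6)) all reduce to 0 modulo the current basis, so we have a Gröbner basis.
Inter-reduce: drop elements whose leading term is divisible by another's, tail-reduce, and make monic.
Reduced Gröbner basis: {x + y**3 + y**2 - y + 1, y**4 - y**3 - y**2 - y}.

Buchberger on the second generating set:
h_1 = x**2 + x*y**2 - x - y + 1, LT = x**2.
h_2 = -x**2 + x*y**2 - x*y - x - y, LT = x**2.

S(h_1,h_2): lcm = x**2. S = -x*y**2 - x*y + x + y + 1.
  leading term x*y**2: no divisor's leading term divides it; move -x*y**2 to the remainder.
  leading term x*y: no divisor's leading term divides it; move -x*y to the remainder.
  leading term x: no divisor's leading term divides it; move x to the remainder.
  leading term y: no divisor's leading term divides it; move y to the remainder.
  leading term 1: no divisor's leading term divides it; move 1 to the remainder.
  remainder -x*y**2 - x*y + x + y + 1 ≠ 0; add k_3 = -x*y**2 - x*y + x + y + 1 to the basis.

S(h_1,k_3): lcm = x**2*y**2. S = -x**2*y + x**2 + x*y**4 - x*y**2 + x*y + x - y**3 + y**2.
  leading term x**2*y: subtract (-y)·h_1 from -x**2*y + x**2 + x*y**4 - x*y**2 + x*y + x - y**3 + y**2 → x**2 + x*y**4 + x*y**3 - x*y**2 + x - y**3 + y
  leading term x**2: subtract (1)·h_1 from x**2 + x*y**4 + x*y**3 - x*y**2 + x - y**3 + y → x*y**4 + x*y**3 + x*y**2 - x - y**3 - y - 1
  leading term x*y**4: subtract (-y**2)·k_3 from x*y**4 + x*y**3 + x*y**2 - x - y**3 - y - 1 → -x*y**2 - x + y**2 - y - 1
  leading term x*y**2: subtract (1)·k_3 from -x*y**2 - x + y**2 - y - 1 → x*y + x + y**2 + y + 1
  leading term x*y: no divisor's leading term divides it; move x*y to the remainder.
  leading term x: no divisor's leading term divides it; move x to the remainder.
  leading term y**2: no divisor's leading term divides it; move y**2 to the remainder.
  leading term y: no divisor's leading term divides it; move y to the remainder.
  leading term 1: no divisor's leading term divides it; move 1 to the remainder.
  remainder x*y + x + y**2 + y + 1 ≠ 0; add k_4 = x*y + x + y**2 + y + 1 to the basis.

S(k_3,k_4): lcm = x*y**2. S = -x - y**3 - y**2 + y - 1.
  leading term x: no divisor's leading term divides it; move -x to the remainder.
  leading term y**3: no divisor's leading term divides it; move -y**3 to the remainder.
  leading term y**2: no divisor's leading term divides it; move -y**2 to the remainder.
  leading term y: no divisor's leading term divides it; move y to the remainder.
  leading term 1: no divisor's leading term divides it; move -1 to the remainder.
  remainder -x - y**3 - y**2 + y - 1 ≠ 0; add k_5 = -x - y**3 - y**2 + y - 1 to the basis.

S(k_3,k_5): lcm = x*y**2. S = x*y - x - y**5 - y**4 + y**3 - y**2 - y - 1.
  leading term x*y: subtract (1)·k_4 from x*y - x - y**5 - y**4 + y**3 - y**2 - y - 1 → x - y**5 - y**4 + y**3 + y**2 + y + 1
  leading term x: subtract (-1)·k_5 from x - y**5 - y**4 + y**3 + y**2 + y + 1 → -y**5 - y**4 - y
  leading term y**5: no divisor's leading term divides it; move -y**5 to the remainder.
  leading term y**4: no divisor's leading term divides it; move -y**4 to the remainder.
  leading term y: no divisor's leading term divides it; move -y to the remainder.
  remainder -y**5 - y**4 - y ≠ 0; add k_6 = -y**5 - y**4 - y to the basis.

S(k_4,k_5): lcm = x*y. S = x - y**4 - y**3 - y**2 + 1.
  leading term x: subtract (-1)·k_5 from x - y**4 - y**3 - y**2 + 1 → -y**4 + y**3 + y**2 + y
  leading term y**4: no divisor's leading term divides it; move -y**4 to the remainder.
  leading term y**3: no divisor's leading term divides it; move y**3 to the remainder.
  leading term y**2: no divisor's leading term divides it; move y**2 to the remainder.
  leading term y: no divisor's leading term divides it; move y to the remainder.
  remainder -y**4 + y**3 + y**2 + y ≠ 0; add k_7 = -y**4 + y**3 + y**2 + y to the basis.

The other S-polynomials (S(h_2,k_3), S(h_1,k_4), S(h_2,k_4), S(h_1,k_5), S(h_2,k_5), S(h_1,k_6), S(h_2,k_6), S(k_3,k_6), S(k_4,k_6), S(k_5,k_6), S(h_1,k_7), S(h_2,k_7), S(k_3,k_7), S(k_4,k_7), S(k_5,k_7), S(k_6,k_7)) all reduce to 0 modulo the current basis, so we have a Gröbner basis.
Inter-reduce: drop elements whose leading term is divisible by another's, tail-reduce, and make monic.
Reduced Gröbner basis: {x + y**3 + y**2 - y + 1, y**4 - y**3 - y**2 - y}.

Same reduced basis, so the two generating sets span the same ideal.
The same test decides containment: I ⊆ J iff every generator of I reduces to 0 modulo a Gröbner basis of J.

Yes, the ideals are equal.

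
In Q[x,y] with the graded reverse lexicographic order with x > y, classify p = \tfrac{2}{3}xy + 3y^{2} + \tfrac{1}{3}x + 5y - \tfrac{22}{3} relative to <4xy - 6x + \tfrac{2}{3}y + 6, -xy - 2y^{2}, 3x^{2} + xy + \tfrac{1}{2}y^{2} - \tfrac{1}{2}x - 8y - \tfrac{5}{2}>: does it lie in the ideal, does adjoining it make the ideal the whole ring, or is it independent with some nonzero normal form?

Adjoining \tfrac{2}{3}xy + 3y^{2} + \tfrac{1}{3}x + 5y - \tfrac{22}{3} makes the ideal the whole ring: the system is inconsistent.

First compute the reduced Gröbner basis of I by Buchberger's algorithm.
f_1 = 4xy - 6x + \tfrac{2}{3}y + 6, LT = xy.
f_2 = -xy - 2y^{2}, LT = xy.
f_3 = 3x^{2} + xy + \tfrac{1}{2}y^{2} - \tfrac{1}{2}x - 8y - \tfrac{5}{2}, LT = x^{2}.

S(f_1,f_2): lcm = xy. S = -2y^{2} - \tfrac{3}{2}x + \tfrac{1}{6}y + \tfrac{3}{2}.
  leading term y^{2}: no divisor's leading term divides it; move -2y^{2} to the remainder.
  leading term x: no divisor's leading term divides it; move -\tfrac{3}{2}x to the remainder.
  leading term y: no divisor's leading term divides it; move \tfrac{1}{6}y to the remainder.
  leading term 1: no divisor's leading term divides it; move \tfrac{3}{2} to the remainder.
  remainder -2y^{2} - \tfrac{3}{2}x + \tfrac{1}{6}y + \tfrac{3}{2} ≠ 0; add h_4 = -2y^{2} - \tfrac{3}{2}x + \tfrac{1}{6}y + \tfrac{3}{2} to the basis.

S(f_1,f_3): lcm = x^{2}y. S = -\tfrac{1}{3}xy^{2} - \tfrac{1}{6}y^{3} - \tfrac{3}{2}x^{2} + \tfrac{1}{3}xy + \tfrac{8}{3}y^{2} + \tfrac{3}{2}x + \tfrac{5}{6}y.
  leading term xy^{2}: subtract (-\tfrac{1}{12}y)·f_1 from -\tfrac{1}{3}xy^{2} - \tfrac{1}{6}y^{3} - \tfrac{3}{2}x^{2} + \tfrac{1}{3}xy + \tfrac{8}{3}y^{2} + \tfrac{3}{2}x + \tfrac{5}{6}y → -\tfrac{1}{6}y^{3} - \tfrac{3}{2}x^{2} - \tfrac{1}{6}xy + \tfrac{49}{18}y^{2} + \tfrac{3}{2}x + \tfrac{4}{3}y
  leading term y^{3}: subtract (\tfrac{1}{12}y)·h_4 from -\tfrac{1}{6}y^{3} - \tfrac{3}{2}x^{2} - \tfrac{1}{6}xy + \tfrac{49}{18}y^{2} + \tfrac{3}{2}x + \tfrac{4}{3}y → -\tfrac{3}{2}x^{2} - \tfrac{1}{24}xy + \tfrac{65}{24}y^{2} + \tfrac{3}{2}x + \tfrac{29}{24}y
  leading term x^{2}: subtract (-\tfrac{1}{2})·f_3 from -\tfrac{3}{2}x^{2} - \tfrac{1}{24}xy + \tfrac{65}{24}y^{2} + \tfrac{3}{2}x + \tfrac{29}{24}y → \tfrac{11}{24}xy + \tfrac{71}{24}y^{2} + \tfrac{5}{4}x - \tfrac{67}{24}y - \tfrac{5}{4}
  leading term xy: subtract (\tfrac{11}{96})·f_1 from \tfrac{11}{24}xy + \tfrac{71}{24}y^{2} + \tfrac{5}{4}x - \tfrac{67}{24}y - \tfrac{5}{4} → \tfrac{71}{24}y^{2} + \tfrac{31}{16}x - \tfrac{413}{144}y - \tfrac{31}{16}
  leading term y^{2}: subtract (-\tfrac{71}{48})·h_4 from \tfrac{71}{24}y^{2} + \tfrac{31}{16}x - \tfrac{413}{144}y - \tfrac{31}{16} → -\tfrac{9}{32}x - \tfrac{755}{288}y + \tfrac{9}{32}
  leading term x: no divisor's leading term divides it; move -\tfrac{9}{32}x to the remainder.
  leading term y: no divisor's leading term divides it; move -\tfrac{755}{288}y to the remainder.
  leading term 1: no divisor's leading term divides it; move \tfrac{9}{32} to the remainder.
  remainder -\tfrac{9}{32}x - \tfrac{755}{288}y + \tfrac{9}{32} ≠ 0; add h_5 = -\tfrac{9}{32}x - \tfrac{755}{288}y + \tfrac{9}{32} to the basis.

S(f_2,f_3): lcm = x^{2}y. S = \tfrac{5}{3}xy^{2} - \tfrac{1}{6}y^{3} + \tfrac{1}{6}xy + \tfrac{8}{3}y^{2} + \tfrac{5}{6}y.
  leading term xy^{2}: subtract (\tfrac{5}{12}y)·f_1 from \tfrac{5}{3}xy^{2} - \tfrac{1}{6}y^{3} + \tfrac{1}{6}xy + \tfrac{8}{3}y^{2} + \tfrac{5}{6}y → -\tfrac{1}{6}y^{3} + \tfrac{8}{3}xy + \tfrac{43}{18}y^{2} - \tfrac{5}{3}y
  leading term y^{3}: subtract (\tfrac{1}{12}y)·h_4 from -\tfrac{1}{6}y^{3} + \tfrac{8}{3}xy + \tfrac{43}{18}y^{2} - \tfrac{5}{3}y → \tfrac{67}{24}xy + \tfrac{19}{8}y^{2} - \tfrac{43}{24}y
  leading term xy: subtract (\tfrac{67}{96})·f_1 from \tfrac{67}{24}xy + \tfrac{19}{8}y^{2} - \tfrac{43}{24}y → \tfrac{19}{8}y^{2} + \tfrac{67}{16}x - \tfrac{325}{144}y - \tfrac{67}{16}
  leading term y^{2}: subtract (-\tfrac{19}{16})·h_4 from \tfrac{19}{8}y^{2} + \tfrac{67}{16}x - \tfrac{325}{144}y - \tfrac{67}{16} → \tfrac{77}{32}x - \tfrac{593}{288}y - \tfrac{77}{32}
  leading term x: subtract (-\tfrac{77}{9})·h_5 from \tfrac{77}{32}x - \tfrac{593}{288}y - \tfrac{77}{32} → -\tfrac{3967}{162}y
  leading term y: no divisor's leading term divides it; move -\tfrac{3967}{162}y to the remainder.
  remainder -\tfrac{3967}{162}y ≠ 0; add h_6 = -\tfrac{3967}{162}y to the basis.

The other S-polynomials (S(f_1,h_4), S(f_2,h_4), S(f_3,h_4), S(f_1,h_5), S(f_2,h_5), S(f_3,h_5), S(h_4,h_5), S(f_1,h_6), S(f_2,h_6), S(f_3,h_6), S(h_4,h_6), S(h_5,h_6)) all reduce to 0 modulo the current basis, so we have a Gröbner basis.
Inter-reduce: drop elements whose leading term is divisible by another's, tail-reduce, and make monic.
Reduced Gröbner basis: {x - 1, y}.
Label its elements g_1 = x - 1, g_2 = y.

Reduce p = \tfrac{2}{3}xy + 3y^{2} + \tfrac{1}{3}x + 5y - \tfrac{22}{3} modulo G:
  leading term xy: subtract (\tfrac{2}{3}y)·g_1 from \tfrac{2}{3}xy + 3y^{2} + \tfrac{1}{3}x + 5y - \tfrac{22}{3} → 3y^{2} + \tfrac{1}{3}x + \tfrac{17}{3}y - \tfrac{22}{3}
  leading term y^{2}: subtract (3y)·g_2 from 3y^{2} + \tfrac{1}{3}x + \tfrac{17}{3}y - \tfrac{22}{3} → \tfrac{1}{3}x + \tfrac{17}{3}y - \tfrac{22}{3}
  leading term x: subtract (\tfrac{1}{3})·g_1 from \tfrac{1}{3}x + \tfrac{17}{3}y - \tfrac{22}{3} → \tfrac{17}{3}y - 7
  leading term y: subtract (\tfrac{17}{3})·g_2 from \tfrac{17}{3}y - 7 → -7
  leading term 1: no divisor's leading term divides it; move -7 to the remainder.
  normal form = -7.
The normal form is nonzero, so p ∉ I. Since p minus its normal form lies in I, I + (p) = I + (r) where r = -7; decide whether this ideal is the whole ring.
Here r = -7 is a nonzero constant, hence a unit: 1 ∈ I + (p), the Gröbner basis of I + (p) is {1}, and the enlarged system has no common solution — adjoining p is inconsistent.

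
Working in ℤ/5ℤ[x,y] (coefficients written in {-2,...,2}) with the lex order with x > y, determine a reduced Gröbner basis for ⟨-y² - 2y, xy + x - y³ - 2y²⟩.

Buchberger's algorithm terminates because the ascending chain of leading-term ideals stabilizes.

f_1 = -y² - 2y, LT = y².
f_2 = xy + x - y³ - 2y², LT = xy.

S(f_1,f_2): lcm = xy². S = xy + y⁴ + 2y³.
  leading term xy: subtract (1)·f_2 from xy + y⁴ + 2y³ → -x + y⁴ - 2y³ + 2y²
  leading term x: no divisor's leading term divides it; move -x to the remainder.
  leading term y⁴: subtract (-y²)·f_1 from y⁴ - 2y³ + 2y² → y³ + 2y²
  leading term y³: subtract (-y)·f_1 from y³ + 2y² → 0
  remainder -x ≠ 0; add g_3 = -x to the basis.

S(f_1,g_3): leading monomials are coprime, so the S-polynomial reduces to 0 (Buchberger's first criterion).
S(f_2,g_3): lcm = xy. S = x - y³ - 2y².
  leading term x: subtract (-1)·g_3 from x - y³ - 2y² → -y³ - 2y²
  leading term y³: subtract (y)·f_1 from -y³ - 2y² → 0
  remainder 0.

Every S-polynomial of the final basis reduces to 0, so we have a Gröbner basis.
Inter-reduce: drop elements whose leading term is divisible by another's, tail-reduce, and make monic.

G = {x, y² + 2y}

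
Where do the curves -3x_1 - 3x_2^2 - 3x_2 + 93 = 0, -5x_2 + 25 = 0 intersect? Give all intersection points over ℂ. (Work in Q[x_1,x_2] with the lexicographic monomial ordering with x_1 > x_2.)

Compute a lex Gröbner basis by Buchberger's algorithm.
f_1 = -3x_1 - 3x_2^2 - 3x_2 + 93, LT = x_1.
f_2 = -5x_2 + 25, LT = x_2.

S(f_1,f_2): leading monomials are coprime, so the S-polynomial reduces to 0 (Buchberger's first criterion).
Every S-polynomial of the final basis reduces to 0, so we have a Gröbner basis.
Inter-reduce: drop elements whose leading term is divisible by another's, tail-reduce, and make monic.
Reduced Gröbner basis: {x_1 - 1, x_2 - 5}.

Since the basis is lex-ordered, x_2 - 5 is univariate in x_2. Its roots are {5}. Back-substituting each root into the other basis elements fixes the other coordinates.
  x_2 = 5: the earlier basis element becomes x_1 - 1 = 0, giving x_1 = 1 — point (1, 5).
Each listed point satisfies every original equation (direct substitution).

{(1, 5)}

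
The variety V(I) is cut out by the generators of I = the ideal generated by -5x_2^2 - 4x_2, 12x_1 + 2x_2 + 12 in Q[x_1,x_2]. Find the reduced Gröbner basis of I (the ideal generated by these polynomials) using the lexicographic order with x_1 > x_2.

f_1 = -5x_2^2 - 4x_2, LT = x_2^2.
f_2 = 12x_1 + 2x_2 + 12, LT = x_1.

S(f_1,f_2): leading monomials are coprime, so the S-polynomial reduces to 0 (Buchberger's first criterion).
Every S-polynomial of the final basis reduces to 0, so we have a Gröbner basis.

G = {x_1 + 1/6x_2 + 1, x_2^2 + 4/5x_2}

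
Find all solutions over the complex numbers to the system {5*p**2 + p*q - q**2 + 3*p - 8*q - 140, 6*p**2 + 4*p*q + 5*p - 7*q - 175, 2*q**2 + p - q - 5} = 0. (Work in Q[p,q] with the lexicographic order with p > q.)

{(5, 0)}

Compute a lex Gröbner basis by Buchberger's algorithm.
f_1 = 5*p**2 + p*q + 3*p - q**2 - 8*q - 140, LT = p**2.
f_2 = 6*p**2 + 4*p*q + 5*p - 7*q - 175, LT = p**2.
f_3 = p + 2*q**2 - q - 5, LT = p.

S(f_1,f_2): lcm = p**2. S = -7/15*p*q - 7/30*p - 1/5*q**2 - 13/30*q + 7/6.
  leading term p*q: subtract (-7/15*q)·f_3 from -7/15*p*q - 7/30*p - 1/5*q**2 - 13/30*q + 7/6 → -7/30*p + 14/15*q**3 - 2/3*q**2 - 83/30*q + 7/6
  leading term p: subtract (-7/30)·f_3 from -7/30*p + 14/15*q**3 - 2/3*q**2 - 83/30*q + 7/6 → 14/15*q**3 - 1/5*q**2 - 3*q
  leading term q**3: no divisor's leading term divides it; move 14/15*q**3 to the remainder.
  leading term q**2: no divisor's leading term divides it; move -1/5*q**2 to the remainder.
  leading term q: no divisor's leading term divides it; move -3*q to the remainder.
  remainder 14/15*q**3 - 1/5*q**2 - 3*q ≠ 0; add h_4 = 14/15*q**3 - 1/5*q**2 - 3*q to the basis.

S(f_1,f_3): lcm = p**2. S = -2*p*q**2 + 6/5*p*q + 28/5*p - 1/5*q**2 - 8/5*q - 28.
  leading term p*q**2: subtract (-2*q**2)·f_3 from -2*p*q**2 + 6/5*p*q + 28/5*p - 1/5*q**2 - 8/5*q - 28 → 6/5*p*q + 28/5*p + 4*q**4 - 2*q**3 - 51/5*q**2 - 8/5*q - 28
  leading term p*q: subtract (6/5*q)·f_3 from 6/5*p*q + 28/5*p + 4*q**4 - 2*q**3 - 51/5*q**2 - 8/5*q - 28 → 28/5*p + 4*q**4 - 22/5*q**3 - 9*q**2 + 22/5*q - 28
  leading term p: subtract (28/5)·f_3 from 28/5*p + 4*q**4 - 22/5*q**3 - 9*q**2 + 22/5*q - 28 → 4*q**4 - 22/5*q**3 - 101/5*q**2 + 10*q
  leading term q**4: subtract (30/7*q)·h_4 from 4*q**4 - 22/5*q**3 - 101/5*q**2 + 10*q → -124/35*q**3 - 257/35*q**2 + 10*q
  leading term q**3: subtract (-186/49)·h_4 from -124/35*q**3 - 257/35*q**2 + 10*q → -397/49*q**2 - 68/49*q
  leading term q**2: no divisor's leading term divides it; move -397/49*q**2 to the remainder.
  leading term q: no divisor's leading term divides it; move -68/49*q to the remainder.
  remainder -397/49*q**2 - 68/49*q ≠ 0; add h_5 = -397/49*q**2 - 68/49*q to the basis.

S(h_4,h_5): lcm = q**3. S = -2143/5558*q**2 - 45/14*q.
  leading term q**2: subtract (15001/315218)·h_5 from -2143/5558*q**2 - 45/14*q → -992383/315218*q
  leading term q: no divisor's leading term divides it; move -992383/315218*q to the remainder.
  remainder -992383/315218*q ≠ 0; add h_6 = -992383/315218*q to the basis.

The other S-polynomials (S(f_2,f_3), S(f_1,h_4), S(f_2,h_4), S(f_3,h_4), S(f_1,h_5), S(f_2,h_5), S(f_3,h_5), S(f_1,h_6), S(f_2,h_6), S(f_3,h_6), S(h_4,h_6), S(h_5,h_6)) all reduce to 0 modulo the current basis, so we have a Gröbner basis.
Inter-reduce: drop elements whose leading term is divisible by another's, tail-reduce, and make monic.
Reduced Gröbner basis: {p - 5, q}.

From the last basis element, q = 0, so q takes values in {0}. Each choice, substituted upward through the basis, yields the corresponding point(s) of the solution set.
  q = 0: the earlier basis element becomes p - 5 = 0, giving p = 5 — point (5, 0).
Each listed point satisfies every original equation (direct substitution).
Zero-dimensionality of the ideal guarantees finitely many solutions over ℂ.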